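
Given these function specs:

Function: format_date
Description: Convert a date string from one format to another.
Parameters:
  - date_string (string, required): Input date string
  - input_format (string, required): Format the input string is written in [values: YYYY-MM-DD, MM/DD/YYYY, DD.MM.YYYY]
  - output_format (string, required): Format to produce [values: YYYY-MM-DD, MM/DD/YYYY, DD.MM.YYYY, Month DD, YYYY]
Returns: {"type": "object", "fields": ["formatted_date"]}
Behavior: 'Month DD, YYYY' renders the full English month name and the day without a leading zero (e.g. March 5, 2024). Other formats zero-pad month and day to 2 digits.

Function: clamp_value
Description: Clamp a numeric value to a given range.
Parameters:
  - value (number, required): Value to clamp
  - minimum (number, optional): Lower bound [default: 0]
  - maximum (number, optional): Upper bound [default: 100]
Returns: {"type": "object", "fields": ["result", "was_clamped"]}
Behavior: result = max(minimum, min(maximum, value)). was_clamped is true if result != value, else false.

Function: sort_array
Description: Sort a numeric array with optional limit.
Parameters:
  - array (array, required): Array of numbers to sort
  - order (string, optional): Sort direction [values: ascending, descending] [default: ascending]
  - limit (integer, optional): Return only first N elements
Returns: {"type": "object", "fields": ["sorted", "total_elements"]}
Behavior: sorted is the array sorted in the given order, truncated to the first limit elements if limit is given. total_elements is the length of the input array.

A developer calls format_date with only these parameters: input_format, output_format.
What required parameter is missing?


Required parameters: date_string, input_format, output_format
Provided: input_format, output_format
Missing: date_string
date_string


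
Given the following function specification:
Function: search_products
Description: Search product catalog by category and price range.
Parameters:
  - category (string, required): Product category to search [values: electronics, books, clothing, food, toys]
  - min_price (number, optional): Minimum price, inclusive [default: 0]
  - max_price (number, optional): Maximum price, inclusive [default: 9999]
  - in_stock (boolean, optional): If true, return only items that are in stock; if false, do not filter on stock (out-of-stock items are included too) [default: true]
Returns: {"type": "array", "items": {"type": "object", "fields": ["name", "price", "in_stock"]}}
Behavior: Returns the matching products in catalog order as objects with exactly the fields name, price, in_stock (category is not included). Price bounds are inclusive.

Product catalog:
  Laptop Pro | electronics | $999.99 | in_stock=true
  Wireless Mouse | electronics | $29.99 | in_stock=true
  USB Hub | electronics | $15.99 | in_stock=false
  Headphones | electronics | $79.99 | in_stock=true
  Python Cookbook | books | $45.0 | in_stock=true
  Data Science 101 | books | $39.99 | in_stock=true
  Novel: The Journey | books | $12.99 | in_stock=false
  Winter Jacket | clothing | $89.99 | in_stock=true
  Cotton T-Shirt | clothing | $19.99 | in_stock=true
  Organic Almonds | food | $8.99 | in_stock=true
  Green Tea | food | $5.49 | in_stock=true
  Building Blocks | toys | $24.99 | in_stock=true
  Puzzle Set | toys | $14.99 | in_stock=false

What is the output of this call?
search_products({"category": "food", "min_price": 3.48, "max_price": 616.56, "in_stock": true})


Filter: category=food, 3.48 <= price <= 616.56, in-stock only
  Organic Almonds ($8.99): keep
  Green Tea ($5.49): keep
Output:
[{"name": "Organic Almonds", "price": 8.99, "in_stock": true}, {"name": "Green Tea", "price": 5.49, "in_stock": true}]


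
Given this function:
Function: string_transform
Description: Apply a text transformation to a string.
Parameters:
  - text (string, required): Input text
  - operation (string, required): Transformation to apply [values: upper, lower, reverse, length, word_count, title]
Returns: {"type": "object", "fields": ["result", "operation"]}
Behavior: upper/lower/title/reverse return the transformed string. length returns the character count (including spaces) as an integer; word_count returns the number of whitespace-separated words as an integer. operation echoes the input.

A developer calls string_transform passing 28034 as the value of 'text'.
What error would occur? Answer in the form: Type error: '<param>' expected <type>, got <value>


Spec: 'text' is declared as string; 28034 is an integer.
Type error: 'text' expected string, got 28034


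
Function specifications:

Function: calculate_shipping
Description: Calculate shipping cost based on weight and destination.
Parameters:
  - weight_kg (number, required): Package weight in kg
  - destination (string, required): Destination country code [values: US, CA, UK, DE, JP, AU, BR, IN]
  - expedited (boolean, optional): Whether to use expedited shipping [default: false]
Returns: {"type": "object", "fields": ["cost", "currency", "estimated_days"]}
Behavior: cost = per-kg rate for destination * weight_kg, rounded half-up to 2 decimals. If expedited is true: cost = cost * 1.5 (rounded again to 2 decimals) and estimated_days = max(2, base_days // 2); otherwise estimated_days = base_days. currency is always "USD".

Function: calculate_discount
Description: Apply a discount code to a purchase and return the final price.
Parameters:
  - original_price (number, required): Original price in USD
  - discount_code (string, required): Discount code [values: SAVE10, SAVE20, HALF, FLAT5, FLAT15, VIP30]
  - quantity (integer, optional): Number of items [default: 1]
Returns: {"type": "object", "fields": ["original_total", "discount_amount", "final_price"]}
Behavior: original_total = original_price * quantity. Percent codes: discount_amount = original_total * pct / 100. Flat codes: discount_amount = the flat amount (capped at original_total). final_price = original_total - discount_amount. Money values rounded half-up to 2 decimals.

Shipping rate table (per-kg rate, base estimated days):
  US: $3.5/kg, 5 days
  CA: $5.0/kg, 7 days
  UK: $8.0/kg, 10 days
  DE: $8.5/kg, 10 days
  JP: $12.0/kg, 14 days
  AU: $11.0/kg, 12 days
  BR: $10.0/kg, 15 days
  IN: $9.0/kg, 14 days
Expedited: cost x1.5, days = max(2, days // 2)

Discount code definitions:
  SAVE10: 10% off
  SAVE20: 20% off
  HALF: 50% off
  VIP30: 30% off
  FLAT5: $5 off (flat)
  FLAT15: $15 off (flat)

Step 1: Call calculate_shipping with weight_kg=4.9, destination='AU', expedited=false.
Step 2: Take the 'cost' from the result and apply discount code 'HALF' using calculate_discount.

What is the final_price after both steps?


Step 1: calculate_shipping(weight_kg=4.9, destination=AU, expedited=false)
  Rate for AU: $11.0/kg, base 12 days
  cost = 11.0 * 4.9 = 53.9 -> 53.90
  expedited not set/false: estimated_days = 12
  -> cost = 53.90 USD
Step 2: calculate_discount(original_price=53.9, discount_code=HALF, quantity=1)
  original_total = 53.9 * 1 = 53.90
  HALF = 50% off: discount_amount = 53.90 * 50/100 = 26.95 -> 26.95
  final_price = 53.90 - 26.95 = 26.95
  -> final_price = 26.95
$26.95


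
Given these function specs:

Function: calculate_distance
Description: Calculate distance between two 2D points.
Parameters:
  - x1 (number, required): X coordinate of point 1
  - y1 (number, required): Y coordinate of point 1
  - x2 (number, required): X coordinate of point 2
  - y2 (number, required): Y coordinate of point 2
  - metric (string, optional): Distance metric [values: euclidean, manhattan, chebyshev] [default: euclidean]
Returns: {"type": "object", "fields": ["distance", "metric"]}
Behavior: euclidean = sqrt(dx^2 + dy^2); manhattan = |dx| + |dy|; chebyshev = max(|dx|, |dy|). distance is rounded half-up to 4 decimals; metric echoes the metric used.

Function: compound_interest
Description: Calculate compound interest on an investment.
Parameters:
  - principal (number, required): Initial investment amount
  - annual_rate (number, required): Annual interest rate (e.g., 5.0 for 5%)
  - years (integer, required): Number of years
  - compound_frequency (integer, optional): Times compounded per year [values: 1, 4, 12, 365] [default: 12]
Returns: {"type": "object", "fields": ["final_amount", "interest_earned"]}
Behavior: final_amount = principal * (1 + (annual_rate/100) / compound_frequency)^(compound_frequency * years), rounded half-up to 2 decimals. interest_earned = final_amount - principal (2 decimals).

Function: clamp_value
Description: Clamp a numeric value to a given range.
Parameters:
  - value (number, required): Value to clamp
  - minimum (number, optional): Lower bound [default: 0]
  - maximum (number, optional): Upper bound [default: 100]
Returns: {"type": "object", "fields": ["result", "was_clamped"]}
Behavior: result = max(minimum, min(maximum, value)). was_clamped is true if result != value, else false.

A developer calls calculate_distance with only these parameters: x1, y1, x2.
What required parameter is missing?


Required parameters: x1, y1, x2, y2
Provided: x1, y1, x2
Missing: y2
y2


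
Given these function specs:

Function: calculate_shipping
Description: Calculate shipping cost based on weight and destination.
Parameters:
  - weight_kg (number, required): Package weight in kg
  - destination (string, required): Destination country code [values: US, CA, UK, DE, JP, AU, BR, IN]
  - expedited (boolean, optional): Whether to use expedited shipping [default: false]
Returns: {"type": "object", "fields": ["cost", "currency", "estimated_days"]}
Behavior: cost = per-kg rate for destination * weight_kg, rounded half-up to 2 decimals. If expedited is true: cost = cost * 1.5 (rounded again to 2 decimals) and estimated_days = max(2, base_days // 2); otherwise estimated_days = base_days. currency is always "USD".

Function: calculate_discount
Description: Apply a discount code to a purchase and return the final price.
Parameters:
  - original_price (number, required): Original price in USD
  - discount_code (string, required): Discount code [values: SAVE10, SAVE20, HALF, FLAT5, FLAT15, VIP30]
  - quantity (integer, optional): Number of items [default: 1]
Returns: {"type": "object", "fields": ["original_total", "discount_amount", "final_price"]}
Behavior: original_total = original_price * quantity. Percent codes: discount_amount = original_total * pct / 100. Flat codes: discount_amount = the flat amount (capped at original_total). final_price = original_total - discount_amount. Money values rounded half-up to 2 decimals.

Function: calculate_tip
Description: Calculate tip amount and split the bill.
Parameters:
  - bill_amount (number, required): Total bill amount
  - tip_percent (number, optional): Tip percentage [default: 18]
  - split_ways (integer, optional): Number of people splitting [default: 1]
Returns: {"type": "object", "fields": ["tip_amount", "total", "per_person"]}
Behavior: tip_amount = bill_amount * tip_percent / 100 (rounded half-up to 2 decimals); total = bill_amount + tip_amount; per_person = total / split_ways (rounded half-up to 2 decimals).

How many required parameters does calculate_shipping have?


Parameters of calculate_shipping: weight_kg (required), destination (required), expedited (optional)
Required count:
2


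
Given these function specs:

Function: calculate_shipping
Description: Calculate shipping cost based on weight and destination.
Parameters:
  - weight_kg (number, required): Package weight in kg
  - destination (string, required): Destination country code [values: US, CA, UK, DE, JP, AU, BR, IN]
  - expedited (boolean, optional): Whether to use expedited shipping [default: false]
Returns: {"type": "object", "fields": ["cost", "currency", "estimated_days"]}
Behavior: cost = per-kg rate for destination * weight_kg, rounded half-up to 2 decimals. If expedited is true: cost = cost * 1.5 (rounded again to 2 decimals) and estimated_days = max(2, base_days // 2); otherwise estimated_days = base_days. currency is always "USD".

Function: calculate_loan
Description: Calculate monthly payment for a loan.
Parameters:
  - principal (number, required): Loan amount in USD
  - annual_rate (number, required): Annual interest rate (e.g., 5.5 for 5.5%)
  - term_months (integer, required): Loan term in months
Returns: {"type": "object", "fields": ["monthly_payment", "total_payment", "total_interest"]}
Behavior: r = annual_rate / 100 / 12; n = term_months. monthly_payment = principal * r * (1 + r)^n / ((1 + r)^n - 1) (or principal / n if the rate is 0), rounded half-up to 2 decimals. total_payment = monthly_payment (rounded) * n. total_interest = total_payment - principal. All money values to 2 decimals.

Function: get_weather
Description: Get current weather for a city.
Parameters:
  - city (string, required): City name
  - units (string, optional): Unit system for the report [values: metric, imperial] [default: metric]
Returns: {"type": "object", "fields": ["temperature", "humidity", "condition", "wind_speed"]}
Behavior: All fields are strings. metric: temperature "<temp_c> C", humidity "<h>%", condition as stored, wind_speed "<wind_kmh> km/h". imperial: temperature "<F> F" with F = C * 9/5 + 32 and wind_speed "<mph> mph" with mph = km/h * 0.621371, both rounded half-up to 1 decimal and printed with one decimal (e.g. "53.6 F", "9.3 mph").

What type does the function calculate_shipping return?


The calculate_shipping spec declares Returns: {"type": "object", "fields": ["cost", "currency", "estimated_days"]}
Type:
object


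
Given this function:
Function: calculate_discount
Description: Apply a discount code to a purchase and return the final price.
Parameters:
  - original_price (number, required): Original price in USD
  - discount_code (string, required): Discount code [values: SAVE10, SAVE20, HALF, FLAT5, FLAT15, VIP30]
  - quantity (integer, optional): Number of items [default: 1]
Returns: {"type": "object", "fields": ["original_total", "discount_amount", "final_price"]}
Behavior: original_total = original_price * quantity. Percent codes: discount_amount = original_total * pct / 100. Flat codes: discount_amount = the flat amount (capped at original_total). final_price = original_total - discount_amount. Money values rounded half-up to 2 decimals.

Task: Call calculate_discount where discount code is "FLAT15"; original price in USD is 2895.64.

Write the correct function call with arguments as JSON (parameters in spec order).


Mapping each described value to its parameter name:
  'Discount code' -> discount_code = "FLAT15"
  'Original price in USD' -> original_price = 2895.64
calculate_discount({"original_price": 2895.64, "discount_code": "FLAT15"})


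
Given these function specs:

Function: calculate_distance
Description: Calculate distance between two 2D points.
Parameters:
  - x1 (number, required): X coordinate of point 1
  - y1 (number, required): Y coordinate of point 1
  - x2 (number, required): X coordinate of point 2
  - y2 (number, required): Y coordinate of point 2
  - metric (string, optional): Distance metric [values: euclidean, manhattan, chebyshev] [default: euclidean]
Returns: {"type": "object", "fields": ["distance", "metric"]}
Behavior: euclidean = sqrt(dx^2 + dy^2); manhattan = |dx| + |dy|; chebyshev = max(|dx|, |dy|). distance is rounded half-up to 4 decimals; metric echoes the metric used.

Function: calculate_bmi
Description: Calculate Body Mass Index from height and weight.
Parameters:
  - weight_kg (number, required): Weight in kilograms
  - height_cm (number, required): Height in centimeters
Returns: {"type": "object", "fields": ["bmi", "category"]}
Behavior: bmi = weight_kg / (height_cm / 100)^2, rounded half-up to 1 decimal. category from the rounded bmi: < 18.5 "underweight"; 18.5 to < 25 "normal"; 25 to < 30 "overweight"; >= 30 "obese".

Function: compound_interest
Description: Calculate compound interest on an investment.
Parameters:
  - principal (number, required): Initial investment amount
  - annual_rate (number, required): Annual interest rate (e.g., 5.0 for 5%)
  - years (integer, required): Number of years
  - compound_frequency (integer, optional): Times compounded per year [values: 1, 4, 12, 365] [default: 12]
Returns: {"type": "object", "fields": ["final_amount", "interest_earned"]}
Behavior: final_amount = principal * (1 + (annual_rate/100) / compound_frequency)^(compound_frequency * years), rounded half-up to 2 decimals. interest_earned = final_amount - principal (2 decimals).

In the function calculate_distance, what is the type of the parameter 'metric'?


The calculate_distance spec declares:
  - metric (string, optional): Distance metric [values: euclidean, manhattan, chebyshev] [default: euclidean]
Type:
string


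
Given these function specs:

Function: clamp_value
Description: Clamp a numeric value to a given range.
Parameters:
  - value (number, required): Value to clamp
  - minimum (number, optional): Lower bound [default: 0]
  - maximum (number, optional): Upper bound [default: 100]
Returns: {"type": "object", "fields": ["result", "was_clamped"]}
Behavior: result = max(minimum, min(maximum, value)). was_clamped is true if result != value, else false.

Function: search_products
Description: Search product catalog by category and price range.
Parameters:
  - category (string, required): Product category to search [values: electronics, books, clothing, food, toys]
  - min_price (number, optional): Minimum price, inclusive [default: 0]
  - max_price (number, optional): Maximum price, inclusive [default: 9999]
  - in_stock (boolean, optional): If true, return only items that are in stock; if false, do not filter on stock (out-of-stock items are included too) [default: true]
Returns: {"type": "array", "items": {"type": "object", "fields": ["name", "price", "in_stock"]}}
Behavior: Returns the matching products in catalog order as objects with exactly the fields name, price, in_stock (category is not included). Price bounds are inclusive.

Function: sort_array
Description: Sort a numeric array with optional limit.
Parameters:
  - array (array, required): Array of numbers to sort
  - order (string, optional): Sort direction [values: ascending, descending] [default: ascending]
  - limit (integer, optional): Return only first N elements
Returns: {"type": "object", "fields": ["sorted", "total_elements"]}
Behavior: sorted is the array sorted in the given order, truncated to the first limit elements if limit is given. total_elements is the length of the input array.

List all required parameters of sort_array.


Parameters of sort_array and their required/optional flag:
  array: required
  order: optional
  limit: optional
array


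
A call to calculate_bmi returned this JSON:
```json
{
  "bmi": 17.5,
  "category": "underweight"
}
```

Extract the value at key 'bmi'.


17.5


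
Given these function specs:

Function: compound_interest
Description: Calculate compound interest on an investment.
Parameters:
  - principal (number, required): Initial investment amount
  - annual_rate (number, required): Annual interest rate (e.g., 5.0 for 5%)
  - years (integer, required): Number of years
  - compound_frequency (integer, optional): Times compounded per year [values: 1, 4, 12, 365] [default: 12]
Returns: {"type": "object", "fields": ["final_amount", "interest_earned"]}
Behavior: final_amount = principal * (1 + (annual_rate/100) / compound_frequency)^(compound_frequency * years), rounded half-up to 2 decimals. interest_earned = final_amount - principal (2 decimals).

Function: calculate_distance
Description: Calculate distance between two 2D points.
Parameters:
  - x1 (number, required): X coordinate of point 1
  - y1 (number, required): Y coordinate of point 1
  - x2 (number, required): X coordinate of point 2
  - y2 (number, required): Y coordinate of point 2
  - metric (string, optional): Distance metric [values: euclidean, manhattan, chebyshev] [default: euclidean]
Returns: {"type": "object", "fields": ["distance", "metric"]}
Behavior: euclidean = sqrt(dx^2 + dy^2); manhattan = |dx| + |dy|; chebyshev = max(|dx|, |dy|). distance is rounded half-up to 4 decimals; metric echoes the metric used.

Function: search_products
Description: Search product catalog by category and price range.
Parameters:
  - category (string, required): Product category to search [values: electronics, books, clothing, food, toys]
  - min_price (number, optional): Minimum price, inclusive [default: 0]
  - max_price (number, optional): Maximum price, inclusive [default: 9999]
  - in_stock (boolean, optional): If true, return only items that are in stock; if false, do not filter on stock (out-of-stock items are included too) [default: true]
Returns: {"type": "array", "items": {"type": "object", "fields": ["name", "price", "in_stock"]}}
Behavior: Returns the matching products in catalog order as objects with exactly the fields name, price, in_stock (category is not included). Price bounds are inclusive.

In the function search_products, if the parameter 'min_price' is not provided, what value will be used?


The search_products spec declares:
  - min_price (number, optional): Minimum price, inclusive [default: 0]
Default:
0


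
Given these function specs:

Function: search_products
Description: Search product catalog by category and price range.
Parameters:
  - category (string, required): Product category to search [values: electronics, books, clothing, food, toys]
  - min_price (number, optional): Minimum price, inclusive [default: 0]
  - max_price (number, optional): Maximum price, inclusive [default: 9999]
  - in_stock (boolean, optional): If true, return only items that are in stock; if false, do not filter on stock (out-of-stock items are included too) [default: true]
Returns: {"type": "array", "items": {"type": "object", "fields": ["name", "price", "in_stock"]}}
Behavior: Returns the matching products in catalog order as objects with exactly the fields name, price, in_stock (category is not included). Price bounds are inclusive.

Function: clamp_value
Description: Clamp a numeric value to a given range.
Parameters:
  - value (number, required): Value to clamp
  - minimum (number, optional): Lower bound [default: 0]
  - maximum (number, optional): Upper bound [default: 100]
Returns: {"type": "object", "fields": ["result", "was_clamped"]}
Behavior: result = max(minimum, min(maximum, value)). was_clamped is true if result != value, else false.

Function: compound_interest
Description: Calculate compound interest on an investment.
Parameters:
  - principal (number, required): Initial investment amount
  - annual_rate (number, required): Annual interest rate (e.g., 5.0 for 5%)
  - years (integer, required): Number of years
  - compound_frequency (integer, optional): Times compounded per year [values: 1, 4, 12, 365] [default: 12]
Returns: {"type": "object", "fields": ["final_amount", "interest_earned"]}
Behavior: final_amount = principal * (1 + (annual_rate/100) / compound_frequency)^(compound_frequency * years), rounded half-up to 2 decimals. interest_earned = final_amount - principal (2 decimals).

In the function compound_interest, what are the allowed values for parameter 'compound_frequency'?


The compound_interest spec declares:
  - compound_frequency (integer, optional): Times compounded per year [values: 1, 4, 12, 365] [default: 12]
Allowed values:
1, 4, 12, 365


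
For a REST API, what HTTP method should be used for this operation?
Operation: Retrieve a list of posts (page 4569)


GET = read, POST = create, PUT = update/replace, DELETE = remove
This operation is a read.
GET


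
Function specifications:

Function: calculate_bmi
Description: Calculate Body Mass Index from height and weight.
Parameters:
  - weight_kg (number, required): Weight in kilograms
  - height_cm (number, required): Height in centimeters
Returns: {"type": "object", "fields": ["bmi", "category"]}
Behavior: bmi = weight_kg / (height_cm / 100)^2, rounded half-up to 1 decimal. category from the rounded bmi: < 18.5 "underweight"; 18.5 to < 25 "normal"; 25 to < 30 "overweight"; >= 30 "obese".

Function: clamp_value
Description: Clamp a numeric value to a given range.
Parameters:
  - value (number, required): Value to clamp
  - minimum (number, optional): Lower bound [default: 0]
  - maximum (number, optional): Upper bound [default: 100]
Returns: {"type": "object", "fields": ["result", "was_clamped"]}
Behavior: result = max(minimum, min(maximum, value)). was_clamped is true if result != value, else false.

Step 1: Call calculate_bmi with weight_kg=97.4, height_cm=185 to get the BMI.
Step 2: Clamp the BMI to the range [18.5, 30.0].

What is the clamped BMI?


Step 1: calculate_bmi(weight_kg=97.4, height_cm=185)
  height_m = 185 / 100 = 1.85
  bmi = 97.4 / 1.85^2 = 97.4 / 3.4225 = 28.458729 -> 28.5
  25 <= 28.5 < 30 -> overweight
  -> bmi = 28.5
Step 2: clamp_value(value=28.5, minimum=18.5, maximum=30.0)
  result = max(18.5, min(30.0, 28.5)) = max(18.5, 28.5) = 28.5
  was_clamped = (28.5 != 28.5) = false
  -> result = 28.5
28.5


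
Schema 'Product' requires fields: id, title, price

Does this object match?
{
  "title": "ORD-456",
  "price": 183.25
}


Checking required fields...
Missing: id
Invalid - missing required field 'id'


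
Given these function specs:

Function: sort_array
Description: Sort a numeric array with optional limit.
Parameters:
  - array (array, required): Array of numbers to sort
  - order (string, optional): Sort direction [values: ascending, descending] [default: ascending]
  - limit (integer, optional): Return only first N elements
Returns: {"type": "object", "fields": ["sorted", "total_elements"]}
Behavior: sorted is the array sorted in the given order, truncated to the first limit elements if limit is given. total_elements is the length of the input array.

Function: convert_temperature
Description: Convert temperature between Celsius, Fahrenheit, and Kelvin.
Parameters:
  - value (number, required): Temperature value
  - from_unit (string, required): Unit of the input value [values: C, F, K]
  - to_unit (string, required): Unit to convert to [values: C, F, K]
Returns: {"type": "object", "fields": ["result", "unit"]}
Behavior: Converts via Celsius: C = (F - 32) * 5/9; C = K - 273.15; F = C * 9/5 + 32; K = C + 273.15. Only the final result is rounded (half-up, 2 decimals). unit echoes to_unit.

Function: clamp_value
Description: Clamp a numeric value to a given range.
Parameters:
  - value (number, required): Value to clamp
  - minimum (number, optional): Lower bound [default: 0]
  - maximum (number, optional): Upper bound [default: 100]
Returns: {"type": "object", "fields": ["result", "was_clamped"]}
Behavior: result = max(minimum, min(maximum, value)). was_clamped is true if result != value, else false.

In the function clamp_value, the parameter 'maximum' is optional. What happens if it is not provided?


The clamp_value spec declares:
  - maximum (number, optional): Upper bound [default: 100]
It defaults to 100


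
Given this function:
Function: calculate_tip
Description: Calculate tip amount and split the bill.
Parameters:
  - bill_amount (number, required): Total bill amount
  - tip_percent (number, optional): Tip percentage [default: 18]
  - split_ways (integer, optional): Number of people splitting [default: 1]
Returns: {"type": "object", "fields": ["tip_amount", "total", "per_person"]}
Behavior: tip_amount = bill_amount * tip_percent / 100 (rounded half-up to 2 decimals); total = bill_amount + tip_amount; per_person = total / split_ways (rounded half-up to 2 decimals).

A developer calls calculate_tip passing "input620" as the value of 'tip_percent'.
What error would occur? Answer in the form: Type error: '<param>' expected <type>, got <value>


Spec: 'tip_percent' is declared as number; "input620" is a string.
Type error: 'tip_percent' expected number, got "input620"


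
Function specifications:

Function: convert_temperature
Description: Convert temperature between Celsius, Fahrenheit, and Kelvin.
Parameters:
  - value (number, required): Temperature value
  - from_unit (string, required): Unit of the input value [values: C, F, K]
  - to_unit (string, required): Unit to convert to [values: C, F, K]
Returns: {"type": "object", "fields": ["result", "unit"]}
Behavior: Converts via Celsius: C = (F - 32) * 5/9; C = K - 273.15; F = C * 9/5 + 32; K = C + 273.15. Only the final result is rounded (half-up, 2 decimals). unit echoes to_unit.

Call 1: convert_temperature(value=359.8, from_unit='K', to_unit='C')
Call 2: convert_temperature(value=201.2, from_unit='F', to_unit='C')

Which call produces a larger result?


Call 1:
  To C: 359.8 - 273.15 = 86.65
  Target is C: 86.65
  Round to 2 decimals: 86.65
  -> 86.65 C
Call 2:
  To C: (201.2 - 32) * 5/9 = 94
  Target is C: 94
  Round to 2 decimals: 94.0
  -> 94.0 C
Call 2 (94.0 C)


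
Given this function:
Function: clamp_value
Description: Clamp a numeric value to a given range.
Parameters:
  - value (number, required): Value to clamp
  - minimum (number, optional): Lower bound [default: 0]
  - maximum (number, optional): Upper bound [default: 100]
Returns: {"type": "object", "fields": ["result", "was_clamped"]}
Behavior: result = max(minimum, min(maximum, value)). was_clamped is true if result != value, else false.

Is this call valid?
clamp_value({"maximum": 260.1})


Checking required parameters...
Missing required parameter: value
Invalid - missing required parameter 'value'


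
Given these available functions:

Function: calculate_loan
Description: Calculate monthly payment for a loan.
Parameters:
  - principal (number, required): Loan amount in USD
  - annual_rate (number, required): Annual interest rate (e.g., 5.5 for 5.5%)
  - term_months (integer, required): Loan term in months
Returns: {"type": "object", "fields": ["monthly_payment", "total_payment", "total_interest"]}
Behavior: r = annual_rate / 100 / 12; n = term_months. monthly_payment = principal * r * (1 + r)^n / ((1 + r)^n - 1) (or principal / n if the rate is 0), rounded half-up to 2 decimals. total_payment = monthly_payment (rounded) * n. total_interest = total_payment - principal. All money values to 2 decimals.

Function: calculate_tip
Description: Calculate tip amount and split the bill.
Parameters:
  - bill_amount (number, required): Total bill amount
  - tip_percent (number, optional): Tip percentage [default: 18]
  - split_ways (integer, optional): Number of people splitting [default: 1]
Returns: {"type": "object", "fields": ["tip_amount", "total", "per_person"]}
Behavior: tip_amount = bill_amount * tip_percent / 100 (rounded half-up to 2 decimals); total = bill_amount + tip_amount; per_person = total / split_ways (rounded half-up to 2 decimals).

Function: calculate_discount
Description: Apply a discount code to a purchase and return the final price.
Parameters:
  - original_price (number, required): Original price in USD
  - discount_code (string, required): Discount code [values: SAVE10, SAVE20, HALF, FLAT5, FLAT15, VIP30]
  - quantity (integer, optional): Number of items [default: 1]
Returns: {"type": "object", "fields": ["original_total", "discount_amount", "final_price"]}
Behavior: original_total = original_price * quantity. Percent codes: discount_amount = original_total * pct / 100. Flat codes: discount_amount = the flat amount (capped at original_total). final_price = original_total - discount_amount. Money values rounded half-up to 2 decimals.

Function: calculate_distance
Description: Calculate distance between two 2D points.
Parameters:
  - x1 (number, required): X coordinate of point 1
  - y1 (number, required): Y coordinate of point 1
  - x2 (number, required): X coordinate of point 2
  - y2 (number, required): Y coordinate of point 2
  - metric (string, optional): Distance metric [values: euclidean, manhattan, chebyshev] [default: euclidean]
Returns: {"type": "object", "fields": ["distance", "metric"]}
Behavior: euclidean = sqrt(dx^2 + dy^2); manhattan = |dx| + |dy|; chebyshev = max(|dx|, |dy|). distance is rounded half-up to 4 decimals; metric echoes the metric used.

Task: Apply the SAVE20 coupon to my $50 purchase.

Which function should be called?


The task needs a function whose description is: Apply a discount code to a purchase and return the final price.
calculate_discount


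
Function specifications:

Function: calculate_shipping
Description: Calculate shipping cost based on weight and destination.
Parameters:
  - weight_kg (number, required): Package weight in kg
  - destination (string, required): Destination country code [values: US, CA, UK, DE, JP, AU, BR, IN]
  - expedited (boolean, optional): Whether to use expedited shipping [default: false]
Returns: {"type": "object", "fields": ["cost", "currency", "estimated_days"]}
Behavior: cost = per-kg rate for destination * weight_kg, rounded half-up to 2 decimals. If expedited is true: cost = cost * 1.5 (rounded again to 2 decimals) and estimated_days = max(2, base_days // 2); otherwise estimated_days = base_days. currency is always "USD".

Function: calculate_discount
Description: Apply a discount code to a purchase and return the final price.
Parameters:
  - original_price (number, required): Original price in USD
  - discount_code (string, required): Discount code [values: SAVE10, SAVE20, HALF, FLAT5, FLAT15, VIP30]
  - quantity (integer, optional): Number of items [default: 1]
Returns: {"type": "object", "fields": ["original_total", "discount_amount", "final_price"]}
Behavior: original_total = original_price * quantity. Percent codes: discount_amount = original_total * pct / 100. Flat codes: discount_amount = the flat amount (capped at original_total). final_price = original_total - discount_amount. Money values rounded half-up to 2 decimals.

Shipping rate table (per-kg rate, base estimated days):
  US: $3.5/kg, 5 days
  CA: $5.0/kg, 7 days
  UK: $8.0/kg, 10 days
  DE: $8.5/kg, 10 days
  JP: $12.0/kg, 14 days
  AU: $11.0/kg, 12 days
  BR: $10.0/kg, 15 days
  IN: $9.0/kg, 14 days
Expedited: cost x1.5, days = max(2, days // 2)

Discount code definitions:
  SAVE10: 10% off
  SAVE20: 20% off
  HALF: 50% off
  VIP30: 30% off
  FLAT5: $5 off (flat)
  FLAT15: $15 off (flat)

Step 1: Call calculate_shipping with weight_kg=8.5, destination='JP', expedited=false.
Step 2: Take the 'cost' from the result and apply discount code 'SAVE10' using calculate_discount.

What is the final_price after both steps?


Step 1: calculate_shipping(weight_kg=8.5, destination=JP, expedited=false)
  Rate for JP: $12.0/kg, base 14 days
  cost = 12.0 * 8.5 = 102 -> 102.00
  expedited not set/false: estimated_days = 14
  -> cost = 102.00 USD
Step 2: calculate_discount(original_price=102.0, discount_code=SAVE10, quantity=1)
  original_total = 102.0 * 1 = 102.00
  SAVE10 = 10% off: discount_amount = 102.00 * 10/100 = 10.2 -> 10.20
  final_price = 102.00 - 10.20 = 91.80
  -> final_price = 91.80
$91.80


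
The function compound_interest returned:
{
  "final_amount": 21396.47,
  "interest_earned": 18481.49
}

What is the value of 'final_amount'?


21396.47


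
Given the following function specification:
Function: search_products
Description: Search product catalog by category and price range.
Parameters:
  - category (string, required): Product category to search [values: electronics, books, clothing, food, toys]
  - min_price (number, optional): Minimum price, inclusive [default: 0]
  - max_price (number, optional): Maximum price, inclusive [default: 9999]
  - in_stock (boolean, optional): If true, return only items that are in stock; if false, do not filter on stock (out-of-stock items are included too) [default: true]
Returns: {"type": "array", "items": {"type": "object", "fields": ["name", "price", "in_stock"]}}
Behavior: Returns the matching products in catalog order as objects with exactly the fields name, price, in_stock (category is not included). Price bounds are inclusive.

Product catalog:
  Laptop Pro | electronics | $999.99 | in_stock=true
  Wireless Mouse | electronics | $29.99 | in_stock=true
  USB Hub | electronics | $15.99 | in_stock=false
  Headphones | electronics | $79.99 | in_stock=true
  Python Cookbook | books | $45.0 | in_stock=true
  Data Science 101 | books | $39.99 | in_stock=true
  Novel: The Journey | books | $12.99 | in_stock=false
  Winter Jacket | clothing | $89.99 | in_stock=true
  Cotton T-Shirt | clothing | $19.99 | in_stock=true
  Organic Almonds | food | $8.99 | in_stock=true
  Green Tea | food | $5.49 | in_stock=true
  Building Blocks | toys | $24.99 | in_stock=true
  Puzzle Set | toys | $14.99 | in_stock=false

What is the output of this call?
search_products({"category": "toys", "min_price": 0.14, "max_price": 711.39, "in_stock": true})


Filter: category=toys, 0.14 <= price <= 711.39, in-stock only
  Building Blocks ($24.99): keep
  Puzzle Set ($14.99): out of stock -> skip
Output:
[{"name": "Building Blocks", "price": 24.99, "in_stock": true}]


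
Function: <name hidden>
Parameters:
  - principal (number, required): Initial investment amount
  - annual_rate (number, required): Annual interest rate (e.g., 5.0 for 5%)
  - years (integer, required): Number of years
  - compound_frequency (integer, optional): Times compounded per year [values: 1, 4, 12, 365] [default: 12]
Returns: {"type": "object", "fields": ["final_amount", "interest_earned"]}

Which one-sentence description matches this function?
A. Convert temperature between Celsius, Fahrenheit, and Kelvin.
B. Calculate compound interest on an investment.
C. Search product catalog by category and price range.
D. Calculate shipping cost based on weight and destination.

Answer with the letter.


Parameters principal, annual_rate, years, compound_frequency and return ["final_amount", "interest_earned"] fit: Calculate compound interest on an investment.
B


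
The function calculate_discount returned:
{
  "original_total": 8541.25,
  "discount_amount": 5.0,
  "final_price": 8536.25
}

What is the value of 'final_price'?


8536.25


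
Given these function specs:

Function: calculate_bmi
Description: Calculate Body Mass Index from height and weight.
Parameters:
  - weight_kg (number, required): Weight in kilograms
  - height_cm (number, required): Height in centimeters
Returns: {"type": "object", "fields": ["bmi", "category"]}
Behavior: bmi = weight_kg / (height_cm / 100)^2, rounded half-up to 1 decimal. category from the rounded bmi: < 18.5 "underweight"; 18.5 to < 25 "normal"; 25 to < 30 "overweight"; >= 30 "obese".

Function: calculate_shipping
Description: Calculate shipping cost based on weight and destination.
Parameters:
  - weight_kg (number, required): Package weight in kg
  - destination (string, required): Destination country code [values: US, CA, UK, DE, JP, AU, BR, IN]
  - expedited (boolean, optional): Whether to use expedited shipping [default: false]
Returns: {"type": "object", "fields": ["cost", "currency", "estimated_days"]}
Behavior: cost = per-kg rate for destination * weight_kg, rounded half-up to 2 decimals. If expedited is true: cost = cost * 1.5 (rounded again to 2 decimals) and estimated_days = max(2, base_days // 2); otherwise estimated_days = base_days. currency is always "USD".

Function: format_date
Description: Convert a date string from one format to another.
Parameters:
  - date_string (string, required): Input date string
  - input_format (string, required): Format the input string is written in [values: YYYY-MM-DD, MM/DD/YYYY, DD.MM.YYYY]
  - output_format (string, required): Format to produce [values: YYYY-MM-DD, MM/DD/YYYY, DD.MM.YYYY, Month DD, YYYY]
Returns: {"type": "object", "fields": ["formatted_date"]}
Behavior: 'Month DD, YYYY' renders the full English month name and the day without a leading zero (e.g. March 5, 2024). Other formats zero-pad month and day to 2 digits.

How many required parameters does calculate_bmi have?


Parameters of calculate_bmi: weight_kg (required), height_cm (required)
Required count:
2


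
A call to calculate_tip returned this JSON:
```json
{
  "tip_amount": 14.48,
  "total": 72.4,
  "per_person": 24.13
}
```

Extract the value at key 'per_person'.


24.13


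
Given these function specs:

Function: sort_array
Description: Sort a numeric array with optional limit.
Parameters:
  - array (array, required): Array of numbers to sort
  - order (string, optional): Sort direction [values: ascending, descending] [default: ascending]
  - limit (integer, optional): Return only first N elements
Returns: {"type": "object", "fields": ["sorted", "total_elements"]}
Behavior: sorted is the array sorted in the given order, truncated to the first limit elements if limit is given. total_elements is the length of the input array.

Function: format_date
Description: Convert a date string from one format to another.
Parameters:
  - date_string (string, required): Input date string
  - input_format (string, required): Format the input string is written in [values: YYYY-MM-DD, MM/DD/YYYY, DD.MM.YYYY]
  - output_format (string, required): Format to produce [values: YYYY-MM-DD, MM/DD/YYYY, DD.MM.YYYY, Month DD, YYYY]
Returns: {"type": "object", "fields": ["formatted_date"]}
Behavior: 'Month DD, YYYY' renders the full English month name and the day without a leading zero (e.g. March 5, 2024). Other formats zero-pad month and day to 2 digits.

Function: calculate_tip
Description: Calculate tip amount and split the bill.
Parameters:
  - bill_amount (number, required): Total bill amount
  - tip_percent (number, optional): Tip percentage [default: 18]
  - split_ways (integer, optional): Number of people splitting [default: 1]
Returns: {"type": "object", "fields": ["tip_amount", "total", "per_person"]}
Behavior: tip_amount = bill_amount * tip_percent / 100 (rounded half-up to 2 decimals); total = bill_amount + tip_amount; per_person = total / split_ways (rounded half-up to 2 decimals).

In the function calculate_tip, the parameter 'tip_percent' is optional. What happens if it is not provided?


The calculate_tip spec declares:
  - tip_percent (number, optional): Tip percentage [default: 18]
It defaults to 18
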